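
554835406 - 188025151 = 366810255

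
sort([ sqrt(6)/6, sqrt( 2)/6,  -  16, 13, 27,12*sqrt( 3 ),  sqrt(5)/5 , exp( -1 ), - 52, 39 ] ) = [ - 52, - 16,sqrt (2)/6,exp(-1 ),sqrt(6)/6,sqrt( 5)/5,13,12 * sqrt(3), 27, 39]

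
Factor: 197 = 197^1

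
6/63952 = 3/31976 = 0.00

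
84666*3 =253998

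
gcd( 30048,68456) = 8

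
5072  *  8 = 40576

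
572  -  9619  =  -9047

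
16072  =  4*4018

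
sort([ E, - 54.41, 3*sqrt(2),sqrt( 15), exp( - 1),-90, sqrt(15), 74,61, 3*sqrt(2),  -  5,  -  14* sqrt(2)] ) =[ - 90, - 54.41, - 14*sqrt( 2), - 5,  exp( - 1 ), E, sqrt(15), sqrt(15),3*sqrt (2), 3 *sqrt(2), 61,74]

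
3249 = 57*57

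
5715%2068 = 1579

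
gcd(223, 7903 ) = 1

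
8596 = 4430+4166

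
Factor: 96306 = 2^1*3^1* 7^1 * 2293^1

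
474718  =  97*4894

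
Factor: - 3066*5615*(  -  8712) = 2^4*3^3*5^1*7^1*11^2*73^1 * 1123^1 = 149982220080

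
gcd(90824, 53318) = 2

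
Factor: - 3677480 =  - 2^3 * 5^1*89^1*1033^1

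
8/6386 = 4/3193= 0.00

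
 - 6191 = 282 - 6473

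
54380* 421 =22893980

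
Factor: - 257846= -2^1*128923^1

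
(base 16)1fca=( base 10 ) 8138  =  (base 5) 230023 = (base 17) 1B2C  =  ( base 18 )1722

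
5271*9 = 47439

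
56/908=14/227 = 0.06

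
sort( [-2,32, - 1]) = [ - 2, - 1,32]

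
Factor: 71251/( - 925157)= - 17^( - 1)*43^1*1657^1*54421^ ( - 1) 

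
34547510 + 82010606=116558116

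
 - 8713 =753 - 9466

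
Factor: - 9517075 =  - 5^2 * 29^1*13127^1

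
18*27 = 486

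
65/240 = 13/48= 0.27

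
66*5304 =350064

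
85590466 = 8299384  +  77291082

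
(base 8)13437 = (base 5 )142134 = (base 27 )836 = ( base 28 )7fb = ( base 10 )5919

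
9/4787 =9/4787 = 0.00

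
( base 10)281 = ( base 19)ef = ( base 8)431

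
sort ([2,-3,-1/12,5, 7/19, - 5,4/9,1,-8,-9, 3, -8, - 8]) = [ - 9, - 8,-8,  -  8, - 5, - 3, - 1/12,7/19,  4/9,1,2,3,5 ] 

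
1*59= 59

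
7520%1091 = 974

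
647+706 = 1353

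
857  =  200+657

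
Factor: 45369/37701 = 71/59 = 59^(-1)* 71^1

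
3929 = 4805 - 876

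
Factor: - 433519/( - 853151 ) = 13^ ( -1)*29^ (-1)*31^( -1)*73^(  -  1 )*89^1*4871^1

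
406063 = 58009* 7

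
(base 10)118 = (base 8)166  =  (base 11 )a8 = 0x76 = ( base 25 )4I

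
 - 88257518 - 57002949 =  - 145260467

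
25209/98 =257 + 23/98 =257.23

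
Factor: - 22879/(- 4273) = 137^1*167^1 * 4273^(-1 )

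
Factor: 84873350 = 2^1*5^2*17^1*31^1*3221^1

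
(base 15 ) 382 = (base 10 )797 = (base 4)30131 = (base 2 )1100011101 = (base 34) NF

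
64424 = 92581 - 28157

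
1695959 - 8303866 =  -  6607907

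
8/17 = 8/17 = 0.47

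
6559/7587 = 6559/7587 = 0.86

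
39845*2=79690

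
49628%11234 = 4692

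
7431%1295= 956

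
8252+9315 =17567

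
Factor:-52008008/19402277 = - 2^3*13^1*41^1*1709^(  -  1) * 11353^(-1 )*12197^1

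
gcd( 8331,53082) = 3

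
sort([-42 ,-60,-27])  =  [ - 60,  -  42, - 27] 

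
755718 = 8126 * 93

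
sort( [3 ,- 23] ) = [ - 23,3 ]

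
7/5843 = 7/5843 = 0.00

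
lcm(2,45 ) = 90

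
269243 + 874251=1143494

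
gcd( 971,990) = 1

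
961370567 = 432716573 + 528653994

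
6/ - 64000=-1 + 31997/32000 =- 0.00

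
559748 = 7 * 79964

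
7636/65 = 117 + 31/65 =117.48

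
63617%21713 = 20191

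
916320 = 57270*16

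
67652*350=23678200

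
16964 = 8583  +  8381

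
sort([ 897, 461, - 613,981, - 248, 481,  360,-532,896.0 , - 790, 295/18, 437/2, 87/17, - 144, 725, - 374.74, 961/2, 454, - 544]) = [ - 790, - 613, - 544, - 532 , - 374.74,-248, - 144,87/17,295/18,437/2, 360,  454,461, 961/2 , 481, 725,896.0,897,  981 ] 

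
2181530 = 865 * 2522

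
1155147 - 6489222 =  - 5334075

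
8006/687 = 8006/687 = 11.65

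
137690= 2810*49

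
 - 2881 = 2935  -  5816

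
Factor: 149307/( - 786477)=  - 157/827 = - 157^1*827^( - 1 ) 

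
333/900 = 37/100 = 0.37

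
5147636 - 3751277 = 1396359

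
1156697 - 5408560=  - 4251863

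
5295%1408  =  1071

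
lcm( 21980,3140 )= 21980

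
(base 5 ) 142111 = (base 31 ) 64G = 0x1712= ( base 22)c4a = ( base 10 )5906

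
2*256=512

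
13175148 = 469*28092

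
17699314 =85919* 206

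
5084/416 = 1271/104= 12.22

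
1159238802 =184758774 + 974480028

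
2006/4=501+1/2 = 501.50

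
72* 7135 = 513720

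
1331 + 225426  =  226757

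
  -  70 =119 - 189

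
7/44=7/44 =0.16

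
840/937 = 840/937 = 0.90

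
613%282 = 49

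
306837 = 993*309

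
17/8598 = 17/8598 = 0.00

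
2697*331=892707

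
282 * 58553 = 16511946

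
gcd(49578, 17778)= 6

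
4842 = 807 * 6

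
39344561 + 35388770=74733331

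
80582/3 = 26860 +2/3=26860.67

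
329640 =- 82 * ( - 4020)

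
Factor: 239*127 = 127^1*239^1 = 30353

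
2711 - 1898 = 813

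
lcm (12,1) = 12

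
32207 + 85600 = 117807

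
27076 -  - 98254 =125330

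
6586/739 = 6586/739 = 8.91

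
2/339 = 2/339 = 0.01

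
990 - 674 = 316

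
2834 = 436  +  2398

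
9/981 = 1/109  =  0.01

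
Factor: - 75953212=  - 2^2*17^1 *101^1*11059^1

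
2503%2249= 254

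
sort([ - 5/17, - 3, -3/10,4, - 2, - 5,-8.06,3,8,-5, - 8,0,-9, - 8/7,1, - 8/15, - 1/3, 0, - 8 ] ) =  [ - 9, - 8.06, - 8, - 8,- 5, - 5, - 3 , - 2, - 8/7, - 8/15,-1/3, - 3/10,  -  5/17, 0,  0,1 , 3, 4,8] 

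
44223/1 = 44223 = 44223.00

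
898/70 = 12+29/35  =  12.83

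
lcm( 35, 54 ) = 1890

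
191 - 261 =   -  70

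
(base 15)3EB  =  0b1110000000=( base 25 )1al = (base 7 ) 2420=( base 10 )896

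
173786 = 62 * 2803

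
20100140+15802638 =35902778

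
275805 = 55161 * 5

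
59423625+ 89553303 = 148976928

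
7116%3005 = 1106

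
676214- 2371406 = - 1695192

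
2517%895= 727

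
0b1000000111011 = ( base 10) 4155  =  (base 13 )1b78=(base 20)a7f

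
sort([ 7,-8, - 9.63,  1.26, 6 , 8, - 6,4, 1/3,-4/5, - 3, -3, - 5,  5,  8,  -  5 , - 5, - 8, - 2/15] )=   [ - 9.63, - 8, - 8, - 6, - 5, - 5, - 5,  -  3, - 3, - 4/5, - 2/15, 1/3, 1.26,4, 5, 6, 7, 8, 8]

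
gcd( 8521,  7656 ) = 1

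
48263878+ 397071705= 445335583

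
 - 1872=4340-6212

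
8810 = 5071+3739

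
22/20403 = 22/20403 = 0.00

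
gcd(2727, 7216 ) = 1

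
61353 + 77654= 139007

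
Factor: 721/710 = 2^(-1)*5^(-1) *7^1* 71^( - 1 )*103^1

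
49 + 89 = 138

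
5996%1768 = 692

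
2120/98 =1060/49=   21.63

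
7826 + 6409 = 14235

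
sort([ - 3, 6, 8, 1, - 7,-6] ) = [ - 7, - 6, -3, 1,6,8 ]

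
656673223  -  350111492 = 306561731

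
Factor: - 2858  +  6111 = 3253=3253^1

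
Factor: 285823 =285823^1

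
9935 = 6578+3357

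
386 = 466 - 80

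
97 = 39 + 58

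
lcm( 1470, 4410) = 4410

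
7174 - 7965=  - 791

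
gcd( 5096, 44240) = 56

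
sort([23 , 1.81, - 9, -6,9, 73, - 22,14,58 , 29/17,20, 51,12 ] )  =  [ - 22,-9, - 6,29/17, 1.81,  9, 12,14, 20, 23,51, 58,73]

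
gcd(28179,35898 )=93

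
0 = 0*9347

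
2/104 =1/52 = 0.02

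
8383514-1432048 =6951466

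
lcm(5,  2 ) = 10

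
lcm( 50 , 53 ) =2650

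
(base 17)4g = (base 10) 84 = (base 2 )1010100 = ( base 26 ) 36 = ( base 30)2O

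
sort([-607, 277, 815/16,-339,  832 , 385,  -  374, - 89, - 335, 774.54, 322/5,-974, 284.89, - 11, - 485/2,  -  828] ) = [ - 974, - 828, - 607, - 374 , - 339,  -  335, - 485/2, - 89,  -  11, 815/16,322/5,277, 284.89 , 385,774.54,832]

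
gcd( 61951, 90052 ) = 1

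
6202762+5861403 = 12064165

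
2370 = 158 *15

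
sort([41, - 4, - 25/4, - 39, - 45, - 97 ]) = [ - 97, - 45, - 39,-25/4, - 4,41 ] 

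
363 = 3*121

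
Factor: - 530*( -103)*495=2^1 * 3^2*5^2*11^1*53^1*103^1 =27022050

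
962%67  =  24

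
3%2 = 1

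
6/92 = 3/46 =0.07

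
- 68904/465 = -149+ 127/155 = - 148.18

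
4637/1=4637= 4637.00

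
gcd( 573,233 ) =1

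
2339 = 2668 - 329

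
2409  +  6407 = 8816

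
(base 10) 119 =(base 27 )4B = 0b1110111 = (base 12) 9B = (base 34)3h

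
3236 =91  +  3145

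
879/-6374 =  - 879/6374 = - 0.14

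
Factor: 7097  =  47^1*151^1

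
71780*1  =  71780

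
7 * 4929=34503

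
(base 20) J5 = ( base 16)181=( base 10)385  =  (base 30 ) CP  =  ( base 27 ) E7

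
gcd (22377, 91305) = 3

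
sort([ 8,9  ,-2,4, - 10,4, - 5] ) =[ - 10, - 5, - 2, 4,4,8, 9 ]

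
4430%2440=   1990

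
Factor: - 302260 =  - 2^2*5^1*7^1*17^1 * 127^1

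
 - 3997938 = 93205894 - 97203832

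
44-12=32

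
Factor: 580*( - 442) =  - 256360 = -2^3*5^1*13^1  *17^1*29^1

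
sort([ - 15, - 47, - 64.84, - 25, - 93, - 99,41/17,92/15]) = [ - 99, - 93, - 64.84, - 47, - 25, -15,  41/17,92/15 ] 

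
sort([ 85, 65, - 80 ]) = [ - 80, 65, 85]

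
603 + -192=411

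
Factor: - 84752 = -2^4*5297^1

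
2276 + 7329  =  9605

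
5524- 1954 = 3570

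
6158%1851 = 605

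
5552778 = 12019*462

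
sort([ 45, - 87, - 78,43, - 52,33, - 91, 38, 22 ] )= [  -  91, - 87,-78, - 52, 22, 33 , 38, 43, 45 ]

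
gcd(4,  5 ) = 1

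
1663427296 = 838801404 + 824625892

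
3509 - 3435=74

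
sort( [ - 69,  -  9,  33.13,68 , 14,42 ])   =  [-69,  -  9,14, 33.13, 42,  68 ]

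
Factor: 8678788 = 2^2 * 199^1*10903^1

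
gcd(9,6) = 3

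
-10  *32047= -320470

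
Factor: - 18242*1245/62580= - 108149/298  =  - 2^( - 1)*83^1 * 149^( - 1 ) * 1303^1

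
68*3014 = 204952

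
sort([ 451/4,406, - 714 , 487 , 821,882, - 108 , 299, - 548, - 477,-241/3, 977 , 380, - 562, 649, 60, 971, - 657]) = [-714, - 657, - 562 ,-548,- 477, - 108,-241/3 , 60, 451/4,299 , 380,  406,487, 649,821,882, 971, 977]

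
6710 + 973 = 7683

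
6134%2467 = 1200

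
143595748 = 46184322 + 97411426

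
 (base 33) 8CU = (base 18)1A3C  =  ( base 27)cec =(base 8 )21662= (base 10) 9138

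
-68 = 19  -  87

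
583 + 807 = 1390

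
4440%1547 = 1346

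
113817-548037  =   - 434220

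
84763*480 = 40686240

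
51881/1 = 51881=51881.00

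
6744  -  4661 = 2083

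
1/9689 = 1/9689 = 0.00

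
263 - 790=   -  527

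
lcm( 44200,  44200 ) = 44200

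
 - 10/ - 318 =5/159 = 0.03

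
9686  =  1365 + 8321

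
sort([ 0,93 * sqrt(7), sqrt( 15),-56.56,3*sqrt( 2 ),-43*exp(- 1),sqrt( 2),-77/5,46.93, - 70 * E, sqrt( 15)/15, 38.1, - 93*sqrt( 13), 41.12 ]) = [ - 93 * sqrt ( 13 ) , - 70*E, -56.56, - 43* exp( - 1 ), - 77/5,0,sqrt (15 )/15 , sqrt (2),sqrt(15),3*sqrt( 2),38.1 , 41.12,46.93, 93 *sqrt( 7) ]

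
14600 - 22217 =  - 7617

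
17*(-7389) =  - 125613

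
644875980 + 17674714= 662550694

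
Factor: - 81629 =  - 81629^1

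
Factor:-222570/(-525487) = 2^1*3^2*5^1*17^(-1 )*2473^1*30911^( - 1 ) 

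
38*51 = 1938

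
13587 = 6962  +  6625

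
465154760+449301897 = 914456657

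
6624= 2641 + 3983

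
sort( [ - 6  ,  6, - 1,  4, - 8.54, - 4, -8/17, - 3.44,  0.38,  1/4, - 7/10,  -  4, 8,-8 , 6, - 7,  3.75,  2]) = [  -  8.54, - 8,- 7, - 6,-4,-4, - 3.44, - 1,  -  7/10, - 8/17,1/4,  0.38,2,3.75,4,6, 6,8]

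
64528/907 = 71+131/907 = 71.14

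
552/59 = 552/59 = 9.36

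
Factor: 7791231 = 3^1*7^1*577^1*643^1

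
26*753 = 19578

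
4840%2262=316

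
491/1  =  491 = 491.00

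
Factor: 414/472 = 2^(-2)*3^2*23^1*59^( - 1 ) = 207/236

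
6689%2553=1583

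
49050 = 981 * 50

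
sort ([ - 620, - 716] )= [ - 716, - 620]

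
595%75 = 70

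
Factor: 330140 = 2^2*5^1 * 17^1 * 971^1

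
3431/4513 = 3431/4513 = 0.76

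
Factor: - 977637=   -  3^1*337^1*967^1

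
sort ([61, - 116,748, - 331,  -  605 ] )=[ - 605, - 331, - 116, 61  ,  748]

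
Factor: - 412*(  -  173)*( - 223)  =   - 15894548  =  - 2^2*103^1*173^1 * 223^1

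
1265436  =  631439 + 633997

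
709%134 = 39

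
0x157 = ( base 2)101010111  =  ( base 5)2333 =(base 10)343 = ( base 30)bd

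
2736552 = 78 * 35084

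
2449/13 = 2449/13 = 188.38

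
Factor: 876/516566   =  438/258283 =2^1  *3^1*73^1 * 258283^( - 1)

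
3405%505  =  375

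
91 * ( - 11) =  - 1001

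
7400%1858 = 1826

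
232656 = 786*296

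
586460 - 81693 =504767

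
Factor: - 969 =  - 3^1*17^1* 19^1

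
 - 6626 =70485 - 77111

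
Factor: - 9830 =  - 2^1 * 5^1*983^1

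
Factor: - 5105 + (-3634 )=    - 3^2*971^1 = - 8739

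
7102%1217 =1017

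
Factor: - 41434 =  - 2^1*20717^1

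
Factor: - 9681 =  - 3^1*7^1*461^1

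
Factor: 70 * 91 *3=19110  =  2^1*3^1*5^1*7^2 * 13^1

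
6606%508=2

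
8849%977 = 56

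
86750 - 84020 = 2730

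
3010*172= 517720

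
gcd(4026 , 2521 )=1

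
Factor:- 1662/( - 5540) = 2^( - 1) *3^1*5^( - 1) = 3/10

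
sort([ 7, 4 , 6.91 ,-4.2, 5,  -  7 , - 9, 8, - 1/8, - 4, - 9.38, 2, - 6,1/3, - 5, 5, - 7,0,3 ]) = [ - 9.38,-9 ,  -  7, - 7, - 6 , - 5, - 4.2, - 4, - 1/8, 0,  1/3,2, 3, 4, 5, 5, 6.91, 7, 8 ] 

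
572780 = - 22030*(-26)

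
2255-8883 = - 6628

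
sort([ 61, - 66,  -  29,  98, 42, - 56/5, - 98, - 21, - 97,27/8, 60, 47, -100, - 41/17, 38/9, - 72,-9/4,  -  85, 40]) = [ - 100 , - 98 ,-97, - 85,  -  72, - 66, - 29, - 21, - 56/5 , - 41/17, - 9/4 , 27/8, 38/9, 40,42,47,60, 61, 98]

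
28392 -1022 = 27370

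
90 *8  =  720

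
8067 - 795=7272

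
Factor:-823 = - 823^1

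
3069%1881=1188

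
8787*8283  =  72782721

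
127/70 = 1 + 57/70 = 1.81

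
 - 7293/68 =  - 429/4=- 107.25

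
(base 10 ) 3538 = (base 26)562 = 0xdd2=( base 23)6fj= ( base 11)2727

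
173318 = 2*86659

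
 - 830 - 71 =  - 901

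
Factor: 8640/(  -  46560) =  - 2^1*3^2*97^(-1) = - 18/97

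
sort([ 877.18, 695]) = [ 695,877.18 ] 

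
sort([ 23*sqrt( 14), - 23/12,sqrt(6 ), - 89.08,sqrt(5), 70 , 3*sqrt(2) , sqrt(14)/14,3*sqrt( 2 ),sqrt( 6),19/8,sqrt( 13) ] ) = [ - 89.08,  -  23/12,sqrt ( 14) /14, sqrt(5 ), 19/8,sqrt( 6),sqrt( 6), sqrt( 13 ) , 3*sqrt(2), 3*sqrt(2),70,23*sqrt(14)] 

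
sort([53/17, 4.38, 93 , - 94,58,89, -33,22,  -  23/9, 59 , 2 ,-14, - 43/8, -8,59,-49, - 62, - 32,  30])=[ - 94 ,-62,-49,-33,-32,-14,-8 ,  -  43/8,-23/9, 2,53/17, 4.38 , 22,30, 58 , 59 , 59, 89, 93]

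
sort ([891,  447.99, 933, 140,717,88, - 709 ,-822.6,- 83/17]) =[ - 822.6,-709, - 83/17,88, 140 , 447.99 , 717, 891,933] 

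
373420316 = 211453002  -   - 161967314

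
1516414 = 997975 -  - 518439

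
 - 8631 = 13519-22150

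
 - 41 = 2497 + -2538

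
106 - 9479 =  -9373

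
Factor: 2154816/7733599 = 2^6*3^3*29^1 * 43^1*7733599^ ( -1 )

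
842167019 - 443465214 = 398701805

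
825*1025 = 845625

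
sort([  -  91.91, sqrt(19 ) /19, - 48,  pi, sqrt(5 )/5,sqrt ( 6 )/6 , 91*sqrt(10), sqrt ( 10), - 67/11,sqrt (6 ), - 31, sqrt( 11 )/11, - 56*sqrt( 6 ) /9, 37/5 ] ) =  [ - 91.91,-48, - 31, - 56*sqrt( 6 )/9,-67/11 , sqrt(19)/19,sqrt(11)/11, sqrt(6 )/6, sqrt(5 )/5, sqrt(6),pi,sqrt(10), 37/5,91*sqrt(10)] 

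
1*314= 314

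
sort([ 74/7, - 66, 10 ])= [ - 66, 10,  74/7]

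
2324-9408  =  -7084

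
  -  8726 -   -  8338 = - 388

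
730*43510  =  31762300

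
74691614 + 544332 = 75235946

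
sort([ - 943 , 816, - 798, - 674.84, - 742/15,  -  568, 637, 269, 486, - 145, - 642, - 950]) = [  -  950, - 943 , - 798,  -  674.84,- 642, - 568, -145,-742/15, 269, 486,637,816]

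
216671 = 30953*7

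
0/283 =0 = 0.00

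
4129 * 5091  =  21020739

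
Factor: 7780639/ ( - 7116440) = -2^( - 3 )*5^( - 1 )* 89^( - 1 )*1999^( - 1)* 7780639^1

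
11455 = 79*145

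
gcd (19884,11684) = 4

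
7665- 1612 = 6053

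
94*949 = 89206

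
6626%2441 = 1744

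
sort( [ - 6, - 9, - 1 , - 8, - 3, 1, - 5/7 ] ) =[ - 9, - 8, - 6, - 3 , - 1, - 5/7, 1]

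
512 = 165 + 347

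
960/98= 480/49 = 9.80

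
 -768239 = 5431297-6199536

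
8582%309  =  239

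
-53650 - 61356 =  - 115006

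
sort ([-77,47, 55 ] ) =[  -  77, 47, 55 ]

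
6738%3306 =126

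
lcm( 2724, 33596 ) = 100788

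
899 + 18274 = 19173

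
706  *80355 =56730630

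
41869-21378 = 20491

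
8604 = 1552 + 7052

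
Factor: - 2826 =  - 2^1*3^2*157^1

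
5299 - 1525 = 3774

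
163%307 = 163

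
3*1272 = 3816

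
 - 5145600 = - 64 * 80400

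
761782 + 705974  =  1467756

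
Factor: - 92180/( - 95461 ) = 2^2*5^1*11^1*419^1*95461^(-1 )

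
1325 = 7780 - 6455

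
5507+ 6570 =12077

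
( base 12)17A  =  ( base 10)238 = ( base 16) EE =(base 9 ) 284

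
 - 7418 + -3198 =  - 10616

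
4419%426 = 159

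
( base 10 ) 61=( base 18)37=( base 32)1T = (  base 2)111101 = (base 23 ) 2f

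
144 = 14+130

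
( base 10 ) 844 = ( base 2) 1101001100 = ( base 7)2314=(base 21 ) 1j4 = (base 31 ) r7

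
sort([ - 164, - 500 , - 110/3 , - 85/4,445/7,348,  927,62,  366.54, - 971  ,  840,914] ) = [ - 971, - 500, - 164,-110/3, - 85/4, 62,445/7, 348, 366.54, 840, 914, 927]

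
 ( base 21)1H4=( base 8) 1442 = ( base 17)2D3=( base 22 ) 1EA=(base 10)802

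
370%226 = 144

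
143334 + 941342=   1084676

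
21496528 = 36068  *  596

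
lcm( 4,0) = 0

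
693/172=693/172 = 4.03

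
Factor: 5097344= 2^7*7^1 * 5689^1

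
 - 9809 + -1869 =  - 11678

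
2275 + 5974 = 8249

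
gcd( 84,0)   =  84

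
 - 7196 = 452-7648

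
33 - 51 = -18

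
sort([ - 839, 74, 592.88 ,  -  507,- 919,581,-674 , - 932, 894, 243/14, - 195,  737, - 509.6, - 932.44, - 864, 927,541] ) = [ - 932.44,- 932, - 919, - 864, - 839,- 674,- 509.6, - 507, - 195,243/14,74, 541, 581, 592.88, 737,  894, 927 ]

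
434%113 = 95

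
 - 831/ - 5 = 831/5 = 166.20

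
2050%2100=2050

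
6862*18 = 123516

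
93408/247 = 378 + 42/247 = 378.17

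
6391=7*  913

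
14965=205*73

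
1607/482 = 1607/482 = 3.33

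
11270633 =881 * 12793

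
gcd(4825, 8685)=965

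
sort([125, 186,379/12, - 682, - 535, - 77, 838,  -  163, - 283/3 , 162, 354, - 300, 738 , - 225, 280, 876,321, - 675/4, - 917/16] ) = [ - 682, - 535,- 300, - 225, - 675/4, - 163, - 283/3, - 77, - 917/16, 379/12, 125, 162, 186, 280, 321,354,738, 838, 876 ]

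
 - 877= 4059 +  - 4936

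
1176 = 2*588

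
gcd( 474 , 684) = 6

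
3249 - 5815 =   -  2566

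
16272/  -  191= - 16272/191=   - 85.19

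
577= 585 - 8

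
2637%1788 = 849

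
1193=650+543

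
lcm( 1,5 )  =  5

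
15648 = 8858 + 6790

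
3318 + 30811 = 34129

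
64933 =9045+55888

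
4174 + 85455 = 89629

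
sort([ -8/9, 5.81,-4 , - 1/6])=[ - 4,-8/9, - 1/6, 5.81]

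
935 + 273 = 1208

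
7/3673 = 7/3673 = 0.00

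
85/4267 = 5/251 = 0.02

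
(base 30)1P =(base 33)1m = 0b110111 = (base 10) 55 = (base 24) 27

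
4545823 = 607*7489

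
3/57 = 1/19 =0.05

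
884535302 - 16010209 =868525093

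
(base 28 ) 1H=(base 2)101101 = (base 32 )1d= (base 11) 41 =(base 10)45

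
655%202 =49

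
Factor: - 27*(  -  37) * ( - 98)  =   - 97902 = - 2^1*3^3*7^2*37^1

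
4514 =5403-889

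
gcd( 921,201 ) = 3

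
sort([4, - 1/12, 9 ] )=[-1/12, 4 , 9]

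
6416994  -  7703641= -1286647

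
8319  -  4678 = 3641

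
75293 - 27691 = 47602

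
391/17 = 23 = 23.00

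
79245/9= 8805 = 8805.00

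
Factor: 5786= 2^1 *11^1*263^1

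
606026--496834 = 1102860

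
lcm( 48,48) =48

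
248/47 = 5 + 13/47 =5.28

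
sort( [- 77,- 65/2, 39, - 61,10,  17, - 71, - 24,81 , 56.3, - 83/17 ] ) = [ - 77, - 71, - 61, - 65/2,  -  24,-83/17, 10,17, 39,56.3, 81]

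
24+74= 98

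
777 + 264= 1041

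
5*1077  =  5385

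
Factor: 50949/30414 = 2^ ( - 1 )*3^3 * 17^1*137^( - 1 ) = 459/274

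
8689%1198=303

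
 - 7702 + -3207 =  - 10909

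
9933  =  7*1419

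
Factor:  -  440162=  -  2^1*29^1*7589^1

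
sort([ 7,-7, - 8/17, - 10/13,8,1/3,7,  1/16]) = [-7,  -  10/13, - 8/17, 1/16,  1/3,7,7, 8]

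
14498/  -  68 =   -  7249/34= - 213.21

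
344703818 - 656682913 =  - 311979095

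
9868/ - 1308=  - 2467/327= - 7.54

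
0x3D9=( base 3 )1100111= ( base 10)985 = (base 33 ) TS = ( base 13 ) 5aa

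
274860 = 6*45810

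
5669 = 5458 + 211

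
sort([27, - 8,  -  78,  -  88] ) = [ - 88,-78,-8, 27]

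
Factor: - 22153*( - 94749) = 2098974597 = 3^1*22153^1*31583^1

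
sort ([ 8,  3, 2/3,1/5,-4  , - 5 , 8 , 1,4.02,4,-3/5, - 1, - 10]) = [ - 10,-5,-4,-1, - 3/5,1/5, 2/3, 1,3 , 4, 4.02,8,8]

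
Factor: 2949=3^1*983^1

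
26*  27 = 702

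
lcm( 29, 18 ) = 522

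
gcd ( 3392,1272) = 424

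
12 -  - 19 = 31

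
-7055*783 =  - 5524065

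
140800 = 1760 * 80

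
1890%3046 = 1890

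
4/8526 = 2/4263 = 0.00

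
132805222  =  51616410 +81188812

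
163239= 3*54413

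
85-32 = 53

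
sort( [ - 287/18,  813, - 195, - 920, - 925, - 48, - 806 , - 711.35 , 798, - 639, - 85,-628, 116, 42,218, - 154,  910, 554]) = [ - 925, - 920, - 806, - 711.35, - 639, - 628 , - 195,-154,-85, - 48, - 287/18, 42,116 , 218 , 554,798 , 813,  910 ]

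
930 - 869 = 61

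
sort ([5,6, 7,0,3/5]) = [0,3/5, 5,6, 7]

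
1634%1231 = 403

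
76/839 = 76/839 = 0.09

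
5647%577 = 454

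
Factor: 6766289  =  17^1 * 619^1*643^1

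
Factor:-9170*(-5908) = 54176360 = 2^3*5^1*7^2*131^1*211^1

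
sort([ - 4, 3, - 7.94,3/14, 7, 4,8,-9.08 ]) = [ -9.08, - 7.94 ,-4, 3/14,3, 4,7,8]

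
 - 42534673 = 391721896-434256569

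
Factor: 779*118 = 2^1*19^1*41^1 * 59^1 = 91922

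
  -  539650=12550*( - 43 )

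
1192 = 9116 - 7924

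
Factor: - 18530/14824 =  - 2^( - 2)*5^1  =  - 5/4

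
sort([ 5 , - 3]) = [ - 3, 5] 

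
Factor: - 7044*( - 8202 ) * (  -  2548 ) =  - 2^5*3^2*7^2*13^1*587^1 * 1367^1 = - 147210414624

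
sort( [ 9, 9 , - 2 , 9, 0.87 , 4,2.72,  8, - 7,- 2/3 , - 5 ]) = [ - 7, - 5, - 2, - 2/3,0.87, 2.72,4,8,9, 9,  9 ] 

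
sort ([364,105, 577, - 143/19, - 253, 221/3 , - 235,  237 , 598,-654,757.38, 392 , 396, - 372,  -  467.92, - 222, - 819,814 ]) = [ - 819 , - 654, - 467.92, - 372, - 253,-235, - 222,  -  143/19 , 221/3,105 , 237, 364,392, 396, 577, 598,757.38, 814 ] 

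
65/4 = 65/4 = 16.25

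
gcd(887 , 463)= 1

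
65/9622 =65/9622= 0.01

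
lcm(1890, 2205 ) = 13230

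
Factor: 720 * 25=2^4* 3^2*5^3  =  18000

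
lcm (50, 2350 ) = 2350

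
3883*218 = 846494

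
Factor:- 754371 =  -  3^2 * 79^1*1061^1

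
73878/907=73878/907  =  81.45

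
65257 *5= 326285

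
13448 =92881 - 79433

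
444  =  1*444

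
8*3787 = 30296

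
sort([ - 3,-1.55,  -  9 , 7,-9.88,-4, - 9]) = [ - 9.88 , - 9,-9 ,-4,-3, -1.55, 7]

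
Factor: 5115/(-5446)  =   - 2^(  -  1)*3^1 *5^1*7^( - 1 )*11^1*31^1*389^( - 1) 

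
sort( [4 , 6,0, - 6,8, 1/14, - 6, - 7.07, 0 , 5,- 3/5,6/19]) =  [ - 7.07, -6, - 6, - 3/5,0,0,1/14,6/19,4,5,6,8 ] 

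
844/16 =52 + 3/4 = 52.75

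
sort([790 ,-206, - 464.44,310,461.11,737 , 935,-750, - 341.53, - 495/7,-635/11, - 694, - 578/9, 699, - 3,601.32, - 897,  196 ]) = [ - 897,- 750, - 694, - 464.44, - 341.53, - 206, - 495/7, - 578/9, - 635/11 , - 3,196, 310,461.11,601.32, 699,  737 , 790,935 ]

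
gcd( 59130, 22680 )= 810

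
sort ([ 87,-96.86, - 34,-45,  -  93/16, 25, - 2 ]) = [ - 96.86, - 45,-34,  -  93/16, - 2,25,87 ] 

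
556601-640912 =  - 84311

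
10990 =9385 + 1605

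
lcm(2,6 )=6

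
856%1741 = 856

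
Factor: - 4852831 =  - 29^1*167339^1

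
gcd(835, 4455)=5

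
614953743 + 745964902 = 1360918645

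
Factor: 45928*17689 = 812420392 = 2^3*7^2*19^2 * 5741^1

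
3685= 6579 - 2894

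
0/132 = 0= 0.00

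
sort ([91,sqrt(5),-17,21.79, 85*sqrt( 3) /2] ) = [-17,sqrt( 5), 21.79, 85*sqrt( 3)/2, 91] 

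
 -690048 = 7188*( - 96) 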